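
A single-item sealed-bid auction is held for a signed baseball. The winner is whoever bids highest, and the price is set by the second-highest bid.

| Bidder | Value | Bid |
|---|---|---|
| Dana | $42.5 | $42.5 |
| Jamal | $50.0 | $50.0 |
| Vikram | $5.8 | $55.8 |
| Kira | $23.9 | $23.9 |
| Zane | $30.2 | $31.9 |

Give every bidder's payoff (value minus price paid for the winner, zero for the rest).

Dana $0.0, Jamal $0.0, Vikram -$44.2, Kira $0.0, Zane $0.0.

Ranking the bids: Vikram $55.8; Jamal $50.0; Dana $42.5; Zane $31.9; Kira $23.9.
Vikram has the top bid and wins; the price is the second-highest bid, $50.0.
Vikram's payoff = $5.8 − $50.0 = -$44.2. All other bidders lose, so their payoff is 0.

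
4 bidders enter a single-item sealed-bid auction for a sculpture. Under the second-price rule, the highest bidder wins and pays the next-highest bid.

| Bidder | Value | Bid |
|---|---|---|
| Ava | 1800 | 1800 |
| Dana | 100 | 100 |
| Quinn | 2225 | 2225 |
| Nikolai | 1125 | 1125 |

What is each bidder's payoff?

Payoffs: Ava 0, Dana 0, Quinn 425, Nikolai 0.

Ranking the bids: Quinn 2225, then Ava 1800, then Nikolai 1125, then Dana 100.
Quinn has the top bid and wins; the price is the second-highest bid, 1800.
Quinn's payoff = 2225 − 1800 = 425. All other bidders lose, so their payoff is 0.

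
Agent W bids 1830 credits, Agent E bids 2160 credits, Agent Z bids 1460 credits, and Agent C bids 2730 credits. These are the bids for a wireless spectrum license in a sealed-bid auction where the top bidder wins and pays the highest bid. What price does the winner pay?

Price paid: 2730 credits.

Ranking the bids: Agent C 2730 credits; Agent E 2160 credits; Agent W 1830 credits; Agent Z 1460 credits.
Agent C is the highest bidder, so Agent C wins.
Under the first-price rule, the price is the highest bid: 2730 credits.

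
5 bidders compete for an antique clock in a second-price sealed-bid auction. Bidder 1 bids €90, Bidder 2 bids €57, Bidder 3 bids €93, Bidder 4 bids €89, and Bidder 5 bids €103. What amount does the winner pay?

€93

Sorted high to low: Bidder 5 €103, then Bidder 3 €93, then Bidder 1 €90, then Bidder 4 €89, then Bidder 2 €57.
Bidder 5 has the highest bid, so Bidder 5 wins.
The second-highest bid is €93, so that is what Bidder 5 pays.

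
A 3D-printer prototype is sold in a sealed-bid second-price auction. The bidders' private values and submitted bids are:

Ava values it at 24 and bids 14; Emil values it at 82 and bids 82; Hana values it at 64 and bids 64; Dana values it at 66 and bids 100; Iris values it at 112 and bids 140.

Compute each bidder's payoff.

Sorted high to low: Iris 140 > Dana 100 > Emil 82 > Hana 64 > Ava 14.
Iris has the top bid and wins; the price is the second-highest bid, 100.
Iris's payoff = 112 − 100 = 12. All other bidders lose, so their payoff is 0.

Ava 0, Emil 0, Hana 0, Dana 0, Iris 12.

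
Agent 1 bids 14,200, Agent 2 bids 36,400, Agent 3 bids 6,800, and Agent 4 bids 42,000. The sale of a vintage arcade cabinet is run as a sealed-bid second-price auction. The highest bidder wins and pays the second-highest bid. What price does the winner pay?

The winner pays 36,400.

Bids in descending order: Agent 4 42,000 > Agent 2 36,400 > Agent 1 14,200 > Agent 3 6,800.
Agent 4 has the highest bid, so Agent 4 wins.
The second-highest bid is 36,400, so that is what Agent 4 pays.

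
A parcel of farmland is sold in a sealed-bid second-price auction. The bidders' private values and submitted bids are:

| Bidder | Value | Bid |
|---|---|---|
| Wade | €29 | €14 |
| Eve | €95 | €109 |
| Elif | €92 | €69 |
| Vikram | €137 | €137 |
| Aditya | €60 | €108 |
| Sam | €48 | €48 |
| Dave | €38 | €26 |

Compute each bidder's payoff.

Payoffs: Wade €0, Eve €0, Elif €0, Vikram €28, Aditya €0, Sam €0, Dave €0.

Sorted high to low: Vikram €137 > Eve €109 > Aditya €108 > Elif €69 > Sam €48 > Dave €26 > Wade €14.
Vikram has the top bid and wins; the price is the second-highest bid, €109.
Vikram's payoff = €137 − €109 = €28. All other bidders lose, so their payoff is 0.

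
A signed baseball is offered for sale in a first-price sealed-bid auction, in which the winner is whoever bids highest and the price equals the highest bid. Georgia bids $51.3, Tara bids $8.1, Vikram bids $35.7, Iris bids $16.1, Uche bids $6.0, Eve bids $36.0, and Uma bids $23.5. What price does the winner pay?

The winner pays $51.3.

Sorted high to low: Georgia $51.3, then Eve $36.0, then Vikram $35.7, then Uma $23.5, then Iris $16.1, then Tara $8.1, then Uche $6.0.
Georgia is the highest bidder, so Georgia wins.
Under the first-price rule, the price is the highest bid: $51.3.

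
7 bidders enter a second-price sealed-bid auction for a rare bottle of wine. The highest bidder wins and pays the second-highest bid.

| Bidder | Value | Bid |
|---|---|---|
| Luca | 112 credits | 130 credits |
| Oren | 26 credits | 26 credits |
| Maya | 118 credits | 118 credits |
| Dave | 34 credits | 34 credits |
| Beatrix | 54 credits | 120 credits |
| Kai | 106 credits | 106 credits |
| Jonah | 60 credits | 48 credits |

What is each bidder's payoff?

Sorted high to low: Luca 130 credits; Beatrix 120 credits; Maya 118 credits; Kai 106 credits; Jonah 48 credits; Dave 34 credits; Oren 26 credits.
Luca has the top bid and wins; the price is the second-highest bid, 120 credits.
Luca's payoff = 112 credits − 120 credits = -8 credits. All other bidders lose, so their payoff is 0.

Luca -8 credits, Oren 0 credits, Maya 0 credits, Dave 0 credits, Beatrix 0 credits, Kai 0 credits, Jonah 0 credits.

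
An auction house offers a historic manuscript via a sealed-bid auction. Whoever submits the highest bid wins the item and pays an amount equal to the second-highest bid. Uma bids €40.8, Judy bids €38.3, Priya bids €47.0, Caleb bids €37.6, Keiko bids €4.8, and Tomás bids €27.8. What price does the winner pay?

Price paid: €40.8.

Bids in descending order: Priya €47.0; Uma €40.8; Judy €38.3; Caleb €37.6; Tomás €27.8; Keiko €4.8.
Priya has the highest bid, so Priya wins.
The second-highest bid is €40.8, so that is what Priya pays.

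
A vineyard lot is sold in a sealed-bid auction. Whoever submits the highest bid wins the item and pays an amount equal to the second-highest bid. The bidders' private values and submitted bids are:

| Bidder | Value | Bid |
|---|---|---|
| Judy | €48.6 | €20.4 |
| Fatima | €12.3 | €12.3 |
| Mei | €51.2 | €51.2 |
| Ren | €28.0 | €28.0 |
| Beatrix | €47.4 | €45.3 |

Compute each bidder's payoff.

Payoffs: Judy €0.0, Fatima €0.0, Mei €5.9, Ren €0.0, Beatrix €0.0.

Ranking the bids: Mei €51.2; Beatrix €45.3; Ren €28.0; Judy €20.4; Fatima €12.3.
Mei has the top bid and wins; the price is the second-highest bid, €45.3.
Mei's payoff = €51.2 − €45.3 = €5.9. All other bidders lose, so their payoff is 0.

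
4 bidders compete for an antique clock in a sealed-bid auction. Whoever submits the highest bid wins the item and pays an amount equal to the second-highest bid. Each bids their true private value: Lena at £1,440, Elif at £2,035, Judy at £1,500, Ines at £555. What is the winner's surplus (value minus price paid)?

£535

Ranking the bids: Elif £2,035, then Judy £1,500, then Lena £1,440, then Ines £555.
Elif wins with the top bid and pays the second-highest, £1,500.
Surplus = £2,035 − £1,500 = £535.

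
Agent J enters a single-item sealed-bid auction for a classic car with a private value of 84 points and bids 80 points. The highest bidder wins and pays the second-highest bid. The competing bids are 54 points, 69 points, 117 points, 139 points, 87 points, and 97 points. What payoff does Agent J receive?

Payoff = 0 points.

Highest competing bid: 139 points.
Agent J's bid 80 points is not the highest, so Agent J loses, pays nothing, and earns zero payoff.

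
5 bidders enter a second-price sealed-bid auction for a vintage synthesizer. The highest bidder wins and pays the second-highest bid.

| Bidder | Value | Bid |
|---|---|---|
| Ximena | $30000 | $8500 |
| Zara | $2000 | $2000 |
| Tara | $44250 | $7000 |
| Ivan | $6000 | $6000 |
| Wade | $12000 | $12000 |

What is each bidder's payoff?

Ranking the bids: Wade $12000, then Ximena $8500, then Tara $7000, then Ivan $6000, then Zara $2000.
Wade has the top bid and wins; the price is the second-highest bid, $8500.
Wade's payoff = $12000 − $8500 = $3500. All other bidders lose, so their payoff is 0.

Ximena $0, Zara $0, Tara $0, Ivan $0, Wade $3500.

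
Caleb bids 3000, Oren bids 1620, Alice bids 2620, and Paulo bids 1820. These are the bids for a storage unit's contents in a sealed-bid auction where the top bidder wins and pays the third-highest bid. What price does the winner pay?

Ordered from highest: Caleb 3000, then Alice 2620, then Paulo 1820, then Oren 1620.
Caleb is the highest bidder, so Caleb wins.
Under the third-price rule, the price is the third-highest bid: 1820.

The winner pays 1820.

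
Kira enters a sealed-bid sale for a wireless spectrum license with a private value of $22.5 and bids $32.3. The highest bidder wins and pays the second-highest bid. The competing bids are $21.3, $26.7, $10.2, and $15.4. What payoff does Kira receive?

Payoff = -$4.2.

Highest competing bid: $26.7.
Kira's bid $32.3 is the highest overall, so Kira wins and pays the second-highest bid, $26.7.
Payoff = value − price = $22.5 − $26.7 = -$4.2.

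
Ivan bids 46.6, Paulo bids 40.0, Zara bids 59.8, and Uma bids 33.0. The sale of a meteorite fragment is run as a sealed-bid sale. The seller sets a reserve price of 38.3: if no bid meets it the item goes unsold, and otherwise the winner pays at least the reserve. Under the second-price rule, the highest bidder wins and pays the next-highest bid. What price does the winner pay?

Price paid: 46.6.

Ranking the bids: Zara 59.8, then Ivan 46.6, then Paulo 40.0, then Uma 33.0.
Zara has the highest bid, so Zara wins.
The second-highest bid is 46.6, which exceeds the reserve, so that sets the price.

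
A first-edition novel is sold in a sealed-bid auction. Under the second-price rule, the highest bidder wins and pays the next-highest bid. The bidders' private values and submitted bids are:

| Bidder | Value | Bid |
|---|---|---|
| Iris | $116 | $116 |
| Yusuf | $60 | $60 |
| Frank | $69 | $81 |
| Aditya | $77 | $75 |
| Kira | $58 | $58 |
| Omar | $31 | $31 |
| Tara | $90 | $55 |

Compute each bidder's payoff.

Payoffs: Iris $35, Yusuf $0, Frank $0, Aditya $0, Kira $0, Omar $0, Tara $0.

Bids in descending order: Iris $116 > Frank $81 > Aditya $75 > Yusuf $60 > Kira $58 > Tara $55 > Omar $31.
Iris has the top bid and wins; the price is the second-highest bid, $81.
Iris's payoff = $116 − $81 = $35. All other bidders lose, so their payoff is 0.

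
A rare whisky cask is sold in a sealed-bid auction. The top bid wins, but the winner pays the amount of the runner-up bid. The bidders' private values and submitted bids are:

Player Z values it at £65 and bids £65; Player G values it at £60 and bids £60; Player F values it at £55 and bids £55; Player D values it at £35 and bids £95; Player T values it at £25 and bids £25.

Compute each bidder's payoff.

Ordered from highest: Player D £95; Player Z £65; Player G £60; Player F £55; Player T £25.
Player D has the top bid and wins; the price is the second-highest bid, £65.
Player D's payoff = £35 − £65 = -£30. All other bidders lose, so their payoff is 0.

Player Z £0, Player G £0, Player F £0, Player D -£30, Player T £0.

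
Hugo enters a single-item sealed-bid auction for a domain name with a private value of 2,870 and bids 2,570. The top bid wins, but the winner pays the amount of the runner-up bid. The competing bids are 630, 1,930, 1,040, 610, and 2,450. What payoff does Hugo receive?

Hugo's payoff: 420.

Highest competing bid: 2,450.
Hugo's bid 2,570 is the highest overall, so Hugo wins and pays the second-highest bid, 2,450.
Payoff = value − price = 2,870 − 2,450 = 420.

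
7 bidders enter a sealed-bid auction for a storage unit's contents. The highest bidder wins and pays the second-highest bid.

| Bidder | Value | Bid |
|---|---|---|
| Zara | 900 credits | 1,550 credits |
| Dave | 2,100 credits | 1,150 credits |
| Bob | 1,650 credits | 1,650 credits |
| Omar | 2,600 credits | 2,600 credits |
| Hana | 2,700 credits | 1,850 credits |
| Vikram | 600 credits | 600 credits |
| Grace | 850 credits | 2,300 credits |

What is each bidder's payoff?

Ranking the bids: Omar 2,600 credits > Grace 2,300 credits > Hana 1,850 credits > Bob 1,650 credits > Zara 1,550 credits > Dave 1,150 credits > Vikram 600 credits.
Omar has the top bid and wins; the price is the second-highest bid, 2,300 credits.
Omar's payoff = 2,600 credits − 2,300 credits = 300 credits. All other bidders lose, so their payoff is 0.

Payoffs: Zara 0 credits, Dave 0 credits, Bob 0 credits, Omar 300 credits, Hana 0 credits, Vikram 0 credits, Grace 0 credits.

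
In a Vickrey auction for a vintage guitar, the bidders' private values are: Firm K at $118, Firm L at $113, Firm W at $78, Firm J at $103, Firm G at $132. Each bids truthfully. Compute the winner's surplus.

$14

Ranking the bids: Firm G $132 > Firm K $118 > Firm L $113 > Firm J $103 > Firm W $78.
Firm G wins with the top bid and pays the second-highest, $118.
Surplus = $132 − $118 = $14.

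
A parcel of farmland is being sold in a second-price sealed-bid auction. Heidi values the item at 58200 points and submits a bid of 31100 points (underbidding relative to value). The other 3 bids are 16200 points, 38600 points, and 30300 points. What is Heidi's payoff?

Highest competing bid: 38600 points.
Heidi's bid 31100 points is not the highest, so Heidi loses, pays nothing, and earns zero payoff.

0 points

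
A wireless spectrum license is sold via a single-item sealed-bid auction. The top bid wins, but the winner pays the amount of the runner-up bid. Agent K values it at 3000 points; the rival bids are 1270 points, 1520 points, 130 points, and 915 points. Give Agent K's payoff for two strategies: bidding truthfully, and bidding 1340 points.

Truthful: 1480 points; alternative: 0 points.

The highest competing bid is 1520 points.
Bidding truthfully at 3000 points: Agent K has the top bid, wins, and pays the second-highest bid 1520 points. Payoff = 3000 points − 1520 points = 1480 points.
Bidding 1340 points: the top bid is 1520 points (a rival), so Agent K loses. Payoff = 0 points.
This is the dominant-strategy logic: truthful bidding weakly beats any alternative.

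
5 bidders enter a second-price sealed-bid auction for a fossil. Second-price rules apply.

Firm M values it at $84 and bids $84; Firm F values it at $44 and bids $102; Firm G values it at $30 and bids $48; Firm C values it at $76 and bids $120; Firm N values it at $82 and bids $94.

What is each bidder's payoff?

Sorted high to low: Firm C $120; Firm F $102; Firm N $94; Firm M $84; Firm G $48.
Firm C has the top bid and wins; the price is the second-highest bid, $102.
Firm C's payoff = $76 − $102 = -$26. All other bidders lose, so their payoff is 0.

Payoffs: Firm M $0, Firm F $0, Firm G $0, Firm C -$26, Firm N $0.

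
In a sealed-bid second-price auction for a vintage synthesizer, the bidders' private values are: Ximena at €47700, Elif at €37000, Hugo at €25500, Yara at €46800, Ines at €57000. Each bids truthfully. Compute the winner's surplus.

Ranking the bids: Ines €57000 > Ximena €47700 > Yara €46800 > Elif €37000 > Hugo €25500.
Ines wins with the top bid and pays the second-highest, €47700.
Surplus = €57000 − €47700 = €9300.

Surplus = €9300.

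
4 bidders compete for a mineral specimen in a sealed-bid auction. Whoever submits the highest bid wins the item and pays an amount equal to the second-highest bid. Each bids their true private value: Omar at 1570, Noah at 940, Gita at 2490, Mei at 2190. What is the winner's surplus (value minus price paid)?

Winner's surplus: 300.

Ordered from highest: Gita 2490 > Mei 2190 > Omar 1570 > Noah 940.
Gita wins with the top bid and pays the second-highest, 2190.
Surplus = 2490 − 2190 = 300.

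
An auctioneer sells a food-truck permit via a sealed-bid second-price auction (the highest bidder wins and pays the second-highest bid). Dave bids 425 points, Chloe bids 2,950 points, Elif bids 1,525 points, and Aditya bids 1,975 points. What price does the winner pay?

Price paid: 1,975 points.

Sorted high to low: Chloe 2,950 points, then Aditya 1,975 points, then Elif 1,525 points, then Dave 425 points.
Chloe is the highest bidder, so Chloe wins.
Under the second-price rule, the price is the second-highest bid: 1,975 points.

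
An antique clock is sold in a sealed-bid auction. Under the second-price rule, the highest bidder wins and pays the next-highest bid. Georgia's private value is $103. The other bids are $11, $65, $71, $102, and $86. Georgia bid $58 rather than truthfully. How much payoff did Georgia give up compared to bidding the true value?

Regret: $1.

The highest competing bid is $102.
Bidding truthfully at $103: Georgia has the top bid, wins, and pays the second-highest bid $102. Payoff = $103 − $102 = $1.
Bidding $58: the top bid is $102 (a rival), so Georgia loses. Payoff = $0.
Regret = truthful payoff − actual payoff = $1 − $0 = $1.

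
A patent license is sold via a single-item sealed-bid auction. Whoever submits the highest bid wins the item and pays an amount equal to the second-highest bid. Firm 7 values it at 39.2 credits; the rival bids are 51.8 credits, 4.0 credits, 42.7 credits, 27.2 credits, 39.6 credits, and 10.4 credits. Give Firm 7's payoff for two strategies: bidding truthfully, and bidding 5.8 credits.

(a) 0.0 credits  (b) 0.0 credits

The highest competing bid is 51.8 credits.
Bidding truthfully at 39.2 credits: the top bid is 51.8 credits (a rival), so Firm 7 loses. Payoff = 0.0 credits.
Bidding 5.8 credits: the top bid is 51.8 credits (a rival), so Firm 7 loses. Payoff = 0.0 credits.
The bid only affects whether you win, not the price — here both bids land on the same side of the top rival bid, so the deviation is payoff-neutral.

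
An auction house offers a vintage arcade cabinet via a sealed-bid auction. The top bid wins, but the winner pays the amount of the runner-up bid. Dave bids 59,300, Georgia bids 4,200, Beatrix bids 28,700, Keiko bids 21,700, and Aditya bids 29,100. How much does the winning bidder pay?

Bids in descending order: Dave 59,300; Aditya 29,100; Beatrix 28,700; Keiko 21,700; Georgia 4,200.
Dave has the highest bid, so Dave wins.
The second-highest bid is 29,100, so that is what Dave pays.

Price paid: 29,100.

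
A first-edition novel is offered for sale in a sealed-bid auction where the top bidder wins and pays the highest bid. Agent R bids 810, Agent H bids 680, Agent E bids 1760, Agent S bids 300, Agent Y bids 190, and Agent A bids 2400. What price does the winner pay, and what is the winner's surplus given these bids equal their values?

Ranking the bids: Agent A 2400; Agent E 1760; Agent R 810; Agent H 680; Agent S 300; Agent Y 190.
Agent A is the highest bidder, so Agent A wins.
Under the first-price rule, the price is the highest bid: 2400.
Surplus = 2400 − 2400 = 0.

Price 2400; surplus 0.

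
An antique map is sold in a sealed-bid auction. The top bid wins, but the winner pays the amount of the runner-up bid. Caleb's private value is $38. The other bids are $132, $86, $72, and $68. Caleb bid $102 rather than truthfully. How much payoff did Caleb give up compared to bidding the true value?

The highest competing bid is $132.
Bidding truthfully at $38: the top bid is $132 (a rival), so Caleb loses. Payoff = $0.
Bidding $102: the top bid is $132 (a rival), so Caleb loses. Payoff = $0.
Regret = truthful payoff − actual payoff = $0 − $0 = $0.
The bid only affects whether you win, not the price — here both bids land on the same side of the top rival bid, so the deviation is payoff-neutral.

$0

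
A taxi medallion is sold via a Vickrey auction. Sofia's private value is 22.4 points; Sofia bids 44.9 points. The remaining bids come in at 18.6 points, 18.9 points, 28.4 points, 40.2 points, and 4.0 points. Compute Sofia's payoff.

Highest competing bid: 40.2 points.
Sofia's bid 44.9 points is the highest overall, so Sofia wins and pays the second-highest bid, 40.2 points.
Payoff = value − price = 22.4 points − 40.2 points = -17.8 points.
Overbidding won the item at a price above value — truthful bidding would have avoided this loss.

Sofia's payoff: -17.8 points.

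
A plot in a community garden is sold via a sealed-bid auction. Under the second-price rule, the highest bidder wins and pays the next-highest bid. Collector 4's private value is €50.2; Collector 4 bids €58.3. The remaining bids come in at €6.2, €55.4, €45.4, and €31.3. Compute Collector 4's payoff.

-€5.2

Highest competing bid: €55.4.
Collector 4's bid €58.3 is the highest overall, so Collector 4 wins and pays the second-highest bid, €55.4.
Payoff = value − price = €50.2 − €55.4 = -€5.2.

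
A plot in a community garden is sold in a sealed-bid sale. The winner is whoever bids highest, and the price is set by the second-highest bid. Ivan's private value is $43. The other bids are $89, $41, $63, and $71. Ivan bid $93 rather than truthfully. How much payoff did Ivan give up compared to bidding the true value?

The highest competing bid is $89.
Bidding truthfully at $43: the top bid is $89 (a rival), so Ivan loses. Payoff = $0.
Bidding $93: Ivan has the top bid, wins, and pays the second-highest bid $89. Payoff = $43 − $89 = -$46.
Regret = truthful payoff − actual payoff = $0 − -$46 = $46.

$46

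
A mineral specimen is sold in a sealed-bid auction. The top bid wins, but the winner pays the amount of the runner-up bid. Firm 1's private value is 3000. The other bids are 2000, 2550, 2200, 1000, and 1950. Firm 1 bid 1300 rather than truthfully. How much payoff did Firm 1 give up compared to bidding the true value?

Payoff forgone: 450.

The highest competing bid is 2550.
Bidding truthfully at 3000: Firm 1 has the top bid, wins, and pays the second-highest bid 2550. Payoff = 3000 − 2550 = 450.
Bidding 1300: the top bid is 2550 (a rival), so Firm 1 loses. Payoff = 0.
Regret = truthful payoff − actual payoff = 450 − 0 = 450.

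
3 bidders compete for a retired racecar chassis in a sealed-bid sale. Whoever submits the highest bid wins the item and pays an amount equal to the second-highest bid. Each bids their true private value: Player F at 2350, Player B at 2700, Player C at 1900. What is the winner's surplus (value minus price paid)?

350

Ordered from highest: Player B 2700 > Player F 2350 > Player C 1900.
Player B wins with the top bid and pays the second-highest, 2350.
Surplus = 2700 − 2350 = 350.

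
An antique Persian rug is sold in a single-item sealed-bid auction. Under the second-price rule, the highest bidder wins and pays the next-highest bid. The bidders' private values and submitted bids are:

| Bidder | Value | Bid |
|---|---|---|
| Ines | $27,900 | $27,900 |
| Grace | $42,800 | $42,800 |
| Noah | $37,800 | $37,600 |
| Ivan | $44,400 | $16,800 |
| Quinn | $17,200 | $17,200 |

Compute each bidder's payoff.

Ines $0, Grace $5,200, Noah $0, Ivan $0, Quinn $0.

Sorted high to low: Grace $42,800, then Noah $37,600, then Ines $27,900, then Quinn $17,200, then Ivan $16,800.
Grace has the top bid and wins; the price is the second-highest bid, $37,600.
Grace's payoff = $42,800 − $37,600 = $5,200. All other bidders lose, so their payoff is 0.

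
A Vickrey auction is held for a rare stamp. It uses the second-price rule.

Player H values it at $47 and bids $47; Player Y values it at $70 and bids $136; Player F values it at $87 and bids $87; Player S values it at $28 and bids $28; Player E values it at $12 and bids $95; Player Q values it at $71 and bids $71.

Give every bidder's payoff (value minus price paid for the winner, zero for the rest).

Ordered from highest: Player Y $136; Player E $95; Player F $87; Player Q $71; Player H $47; Player S $28.
Player Y has the top bid and wins; the price is the second-highest bid, $95.
Player Y's payoff = $70 − $95 = -$25. All other bidders lose, so their payoff is 0.

Player H $0, Player Y -$25, Player F $0, Player S $0, Player E $0, Player Q $0.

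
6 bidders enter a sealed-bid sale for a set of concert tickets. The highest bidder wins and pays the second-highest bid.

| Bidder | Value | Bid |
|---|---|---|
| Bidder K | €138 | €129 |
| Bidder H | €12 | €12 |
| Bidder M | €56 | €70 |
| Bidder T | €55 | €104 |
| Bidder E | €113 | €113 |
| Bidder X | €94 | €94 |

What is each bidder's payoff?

Ranking the bids: Bidder K €129, then Bidder E €113, then Bidder T €104, then Bidder X €94, then Bidder M €70, then Bidder H €12.
Bidder K has the top bid and wins; the price is the second-highest bid, €113.
Bidder K's payoff = €138 − €113 = €25. All other bidders lose, so their payoff is 0.

Payoffs: Bidder K €25, Bidder H €0, Bidder M €0, Bidder T €0, Bidder E €0, Bidder X €0.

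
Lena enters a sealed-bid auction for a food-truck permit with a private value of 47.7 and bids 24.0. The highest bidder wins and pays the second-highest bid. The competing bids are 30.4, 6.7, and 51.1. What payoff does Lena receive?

Lena's payoff: 0.0.

Highest competing bid: 51.1.
Lena's bid 24.0 is not the highest, so Lena loses, pays nothing, and earns zero payoff.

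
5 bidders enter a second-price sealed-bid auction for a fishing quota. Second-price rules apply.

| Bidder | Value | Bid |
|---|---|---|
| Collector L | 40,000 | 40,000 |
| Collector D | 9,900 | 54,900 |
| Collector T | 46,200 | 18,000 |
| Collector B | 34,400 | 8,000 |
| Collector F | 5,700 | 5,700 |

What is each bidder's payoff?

Sorted high to low: Collector D 54,900, then Collector L 40,000, then Collector T 18,000, then Collector B 8,000, then Collector F 5,700.
Collector D has the top bid and wins; the price is the second-highest bid, 40,000.
Collector D's payoff = 9,900 − 40,000 = -30,100. All other bidders lose, so their payoff is 0.

Payoffs: Collector L 0, Collector D -30,100, Collector T 0, Collector B 0, Collector F 0.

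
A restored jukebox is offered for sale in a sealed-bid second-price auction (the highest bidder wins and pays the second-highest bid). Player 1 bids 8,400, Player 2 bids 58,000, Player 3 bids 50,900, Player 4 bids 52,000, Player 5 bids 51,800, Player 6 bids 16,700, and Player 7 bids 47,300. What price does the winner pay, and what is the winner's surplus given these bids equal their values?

The winner pays 52,000 for a surplus of 6,000.

Ranking the bids: Player 2 58,000, then Player 4 52,000, then Player 5 51,800, then Player 3 50,900, then Player 7 47,300, then Player 6 16,700, then Player 1 8,400.
Player 2 is the highest bidder, so Player 2 wins.
Under the second-price rule, the price is the second-highest bid: 52,000.
Surplus = 58,000 − 52,000 = 6,000.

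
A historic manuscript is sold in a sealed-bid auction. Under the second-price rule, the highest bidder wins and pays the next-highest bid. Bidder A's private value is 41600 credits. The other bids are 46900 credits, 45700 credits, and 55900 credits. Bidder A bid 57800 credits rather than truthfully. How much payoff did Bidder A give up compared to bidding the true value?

The highest competing bid is 55900 credits.
Bidding truthfully at 41600 credits: the top bid is 55900 credits (a rival), so Bidder A loses. Payoff = 0 credits.
Bidding 57800 credits: Bidder A has the top bid, wins, and pays the second-highest bid 55900 credits. Payoff = 41600 credits − 55900 credits = -14300 credits.
Regret = truthful payoff − actual payoff = 0 credits − -14300 credits = 14300 credits.

Regret: 14300 credits.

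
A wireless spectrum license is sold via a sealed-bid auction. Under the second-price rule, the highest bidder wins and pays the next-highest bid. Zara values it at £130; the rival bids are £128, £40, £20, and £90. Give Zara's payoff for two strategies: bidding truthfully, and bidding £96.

Truthful: £2; alternative: £0.

The highest competing bid is £128.
Bidding truthfully at £130: Zara has the top bid, wins, and pays the second-highest bid £128. Payoff = £130 − £128 = £2.
Bidding £96: the top bid is £128 (a rival), so Zara loses. Payoff = £0.
This is the dominant-strategy logic: truthful bidding weakly beats any alternative.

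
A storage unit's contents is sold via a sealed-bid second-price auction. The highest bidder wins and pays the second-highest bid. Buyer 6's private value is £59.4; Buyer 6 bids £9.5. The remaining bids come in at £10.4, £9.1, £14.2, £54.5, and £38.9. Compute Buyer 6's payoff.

Payoff = £0.0.

Highest competing bid: £54.5.
Buyer 6's bid £9.5 is not the highest, so Buyer 6 loses, pays nothing, and earns zero payoff.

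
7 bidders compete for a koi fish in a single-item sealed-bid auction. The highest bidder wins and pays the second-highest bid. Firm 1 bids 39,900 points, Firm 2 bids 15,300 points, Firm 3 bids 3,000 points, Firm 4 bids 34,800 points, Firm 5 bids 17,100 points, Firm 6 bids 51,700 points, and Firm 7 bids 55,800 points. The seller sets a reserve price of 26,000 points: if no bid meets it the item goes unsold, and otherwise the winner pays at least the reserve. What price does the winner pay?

Ordered from highest: Firm 7 55,800 points, then Firm 6 51,700 points, then Firm 1 39,900 points, then Firm 4 34,800 points, then Firm 5 17,100 points, then Firm 2 15,300 points, then Firm 3 3,000 points.
Firm 7 has the highest bid, so Firm 7 wins.
The second-highest bid is 51,700 points, which exceeds the reserve, so that sets the price.

51,700 points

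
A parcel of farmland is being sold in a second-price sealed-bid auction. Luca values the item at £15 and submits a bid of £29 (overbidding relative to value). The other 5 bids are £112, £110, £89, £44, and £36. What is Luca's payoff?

Luca's payoff: £0.

Highest competing bid: £112.
Luca's bid £29 is not the highest, so Luca loses, pays nothing, and earns zero payoff.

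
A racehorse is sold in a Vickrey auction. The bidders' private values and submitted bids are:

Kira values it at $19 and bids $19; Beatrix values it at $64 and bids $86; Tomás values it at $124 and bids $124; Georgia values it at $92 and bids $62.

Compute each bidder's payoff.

Kira $0, Beatrix $0, Tomás $38, Georgia $0.

Ranking the bids: Tomás $124 > Beatrix $86 > Georgia $62 > Kira $19.
Tomás has the top bid and wins; the price is the second-highest bid, $86.
Tomás's payoff = $124 − $86 = $38. All other bidders lose, so their payoff is 0.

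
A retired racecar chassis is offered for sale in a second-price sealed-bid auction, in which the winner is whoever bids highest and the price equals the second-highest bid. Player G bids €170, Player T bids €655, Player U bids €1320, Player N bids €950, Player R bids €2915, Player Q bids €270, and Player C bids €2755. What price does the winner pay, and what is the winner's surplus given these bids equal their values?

Price €2755; surplus €160.

Sorted high to low: Player R €2915; Player C €2755; Player U €1320; Player N €950; Player T €655; Player Q €270; Player G €170.
Player R is the highest bidder, so Player R wins.
Under the second-price rule, the price is the second-highest bid: €2755.
Surplus = €2915 − €2755 = €160.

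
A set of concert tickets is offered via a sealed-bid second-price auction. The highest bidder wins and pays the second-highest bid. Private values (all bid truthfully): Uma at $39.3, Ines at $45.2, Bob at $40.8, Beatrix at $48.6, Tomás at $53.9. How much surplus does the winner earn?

Winner's surplus: $5.3.

Ranking the bids: Tomás $53.9; Beatrix $48.6; Ines $45.2; Bob $40.8; Uma $39.3.
Tomás wins with the top bid and pays the second-highest, $48.6.
Surplus = $53.9 − $48.6 = $5.3.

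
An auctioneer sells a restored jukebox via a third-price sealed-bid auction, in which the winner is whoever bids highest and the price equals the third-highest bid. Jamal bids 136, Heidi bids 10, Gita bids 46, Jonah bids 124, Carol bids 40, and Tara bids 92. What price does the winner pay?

Bids in descending order: Jamal 136, then Jonah 124, then Tara 92, then Gita 46, then Carol 40, then Heidi 10.
Jamal is the highest bidder, so Jamal wins.
Under the third-price rule, the price is the third-highest bid: 92.

Price paid: 92.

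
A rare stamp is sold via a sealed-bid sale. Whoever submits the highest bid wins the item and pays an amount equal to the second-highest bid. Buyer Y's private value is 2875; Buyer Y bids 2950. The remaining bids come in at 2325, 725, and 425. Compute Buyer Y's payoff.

Payoff = 550.

Highest competing bid: 2325.
Buyer Y's bid 2950 is the highest overall, so Buyer Y wins and pays the second-highest bid, 2325.
Payoff = value − price = 2875 − 2325 = 550.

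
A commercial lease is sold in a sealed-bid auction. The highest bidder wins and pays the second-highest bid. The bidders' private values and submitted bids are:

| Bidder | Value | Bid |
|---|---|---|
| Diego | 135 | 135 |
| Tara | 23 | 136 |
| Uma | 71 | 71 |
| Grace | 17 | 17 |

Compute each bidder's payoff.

Payoffs: Diego 0, Tara -112, Uma 0, Grace 0.

Ranking the bids: Tara 136 > Diego 135 > Uma 71 > Grace 17.
Tara has the top bid and wins; the price is the second-highest bid, 135.
Tara's payoff = 23 − 135 = -112. All other bidders lose, so their payoff is 0.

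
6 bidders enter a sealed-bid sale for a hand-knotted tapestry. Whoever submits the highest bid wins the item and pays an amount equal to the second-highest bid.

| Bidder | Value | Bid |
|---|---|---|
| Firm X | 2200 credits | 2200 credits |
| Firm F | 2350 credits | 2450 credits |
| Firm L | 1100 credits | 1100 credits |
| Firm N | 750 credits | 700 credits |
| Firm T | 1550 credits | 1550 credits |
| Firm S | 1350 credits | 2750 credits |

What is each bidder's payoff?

Firm X 0 credits, Firm F 0 credits, Firm L 0 credits, Firm N 0 credits, Firm T 0 credits, Firm S -1100 credits.

Ordered from highest: Firm S 2750 credits > Firm F 2450 credits > Firm X 2200 credits > Firm T 1550 credits > Firm L 1100 credits > Firm N 700 credits.
Firm S has the top bid and wins; the price is the second-highest bid, 2450 credits.
Firm S's payoff = 1350 credits − 2450 credits = -1100 credits. All other bidders lose, so their payoff is 0.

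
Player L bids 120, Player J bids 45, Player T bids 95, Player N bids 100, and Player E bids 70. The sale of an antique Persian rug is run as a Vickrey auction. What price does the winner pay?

Ranking the bids: Player L 120 > Player N 100 > Player T 95 > Player E 70 > Player J 45.
Player L has the highest bid, so Player L wins.
The second-highest bid is 100, so that is what Player L pays.

100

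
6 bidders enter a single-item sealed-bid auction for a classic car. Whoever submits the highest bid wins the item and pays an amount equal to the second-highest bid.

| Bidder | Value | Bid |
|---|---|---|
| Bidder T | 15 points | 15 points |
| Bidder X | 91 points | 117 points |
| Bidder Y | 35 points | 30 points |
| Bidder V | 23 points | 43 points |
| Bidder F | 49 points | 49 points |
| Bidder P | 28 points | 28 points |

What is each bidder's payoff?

Sorted high to low: Bidder X 117 points; Bidder F 49 points; Bidder V 43 points; Bidder Y 30 points; Bidder P 28 points; Bidder T 15 points.
Bidder X has the top bid and wins; the price is the second-highest bid, 49 points.
Bidder X's payoff = 91 points − 49 points = 42 points. All other bidders lose, so their payoff is 0.

Payoffs: Bidder T 0 points, Bidder X 42 points, Bidder Y 0 points, Bidder V 0 points, Bidder F 0 points, Bidder P 0 points.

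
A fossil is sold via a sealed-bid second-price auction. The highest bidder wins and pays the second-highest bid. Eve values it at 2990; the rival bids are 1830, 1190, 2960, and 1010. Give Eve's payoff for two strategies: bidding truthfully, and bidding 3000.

The highest competing bid is 2960.
Bidding truthfully at 2990: Eve has the top bid, wins, and pays the second-highest bid 2960. Payoff = 2990 − 2960 = 30.
Bidding 3000: Eve has the top bid, wins, and pays the second-highest bid 2960. Payoff = 2990 − 2960 = 30.
The bid only affects whether you win, not the price — here both bids land on the same side of the top rival bid, so the deviation is payoff-neutral.

(a) 30  (b) 30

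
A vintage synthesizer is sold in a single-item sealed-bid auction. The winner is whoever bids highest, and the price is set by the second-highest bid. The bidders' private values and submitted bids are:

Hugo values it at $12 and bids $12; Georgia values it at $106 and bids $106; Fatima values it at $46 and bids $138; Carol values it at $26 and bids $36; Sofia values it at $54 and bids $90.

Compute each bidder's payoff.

Ordered from highest: Fatima $138 > Georgia $106 > Sofia $90 > Carol $36 > Hugo $12.
Fatima has the top bid and wins; the price is the second-highest bid, $106.
Fatima's payoff = $46 − $106 = -$60. All other bidders lose, so their payoff is 0.

Payoffs: Hugo $0, Georgia $0, Fatima -$60, Carol $0, Sofia $0.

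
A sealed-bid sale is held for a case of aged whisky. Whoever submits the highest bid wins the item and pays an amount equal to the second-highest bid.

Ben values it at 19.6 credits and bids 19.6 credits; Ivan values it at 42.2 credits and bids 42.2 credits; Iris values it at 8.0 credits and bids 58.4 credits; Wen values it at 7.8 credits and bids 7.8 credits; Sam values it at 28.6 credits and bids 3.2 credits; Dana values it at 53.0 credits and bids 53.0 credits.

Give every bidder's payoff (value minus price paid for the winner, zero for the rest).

Ranking the bids: Iris 58.4 credits, then Dana 53.0 credits, then Ivan 42.2 credits, then Ben 19.6 credits, then Wen 7.8 credits, then Sam 3.2 credits.
Iris has the top bid and wins; the price is the second-highest bid, 53.0 credits.
Iris's payoff = 8.0 credits − 53.0 credits = -45.0 credits. All other bidders lose, so their payoff is 0.

Payoffs: Ben 0.0 credits, Ivan 0.0 credits, Iris -45.0 credits, Wen 0.0 credits, Sam 0.0 credits, Dana 0.0 credits.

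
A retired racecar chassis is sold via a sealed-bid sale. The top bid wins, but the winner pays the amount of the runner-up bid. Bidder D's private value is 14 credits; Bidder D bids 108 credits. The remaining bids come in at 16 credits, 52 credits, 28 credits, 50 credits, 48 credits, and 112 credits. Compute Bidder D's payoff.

Highest competing bid: 112 credits.
Bidder D's bid 108 credits is not the highest, so Bidder D loses, pays nothing, and earns zero payoff.

0 credits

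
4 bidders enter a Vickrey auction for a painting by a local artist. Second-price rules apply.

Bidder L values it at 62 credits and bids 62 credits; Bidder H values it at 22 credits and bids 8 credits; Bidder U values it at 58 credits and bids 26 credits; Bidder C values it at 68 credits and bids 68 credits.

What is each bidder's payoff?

Ranking the bids: Bidder C 68 credits > Bidder L 62 credits > Bidder U 26 credits > Bidder H 8 credits.
Bidder C has the top bid and wins; the price is the second-highest bid, 62 credits.
Bidder C's payoff = 68 credits − 62 credits = 6 credits. All other bidders lose, so their payoff is 0.

Payoffs: Bidder L 0 credits, Bidder H 0 credits, Bidder U 0 credits, Bidder C 6 credits.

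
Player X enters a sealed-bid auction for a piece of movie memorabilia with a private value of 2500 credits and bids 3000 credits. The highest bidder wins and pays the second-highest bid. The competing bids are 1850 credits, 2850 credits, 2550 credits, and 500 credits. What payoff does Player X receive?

Payoff = -350 credits.

Highest competing bid: 2850 credits.
Player X's bid 3000 credits is the highest overall, so Player X wins and pays the second-highest bid, 2850 credits.
Payoff = value − price = 2500 credits − 2850 credits = -350 credits.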